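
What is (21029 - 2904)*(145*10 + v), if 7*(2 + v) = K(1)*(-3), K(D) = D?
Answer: 183660625/7 ≈ 2.6237e+7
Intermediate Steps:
v = -17/7 (v = -2 + (1*(-3))/7 = -2 + (⅐)*(-3) = -2 - 3/7 = -17/7 ≈ -2.4286)
(21029 - 2904)*(145*10 + v) = (21029 - 2904)*(145*10 - 17/7) = 18125*(1450 - 17/7) = 18125*(10133/7) = 183660625/7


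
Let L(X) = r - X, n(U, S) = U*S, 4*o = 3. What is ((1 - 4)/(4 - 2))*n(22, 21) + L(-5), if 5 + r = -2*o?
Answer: -1389/2 ≈ -694.50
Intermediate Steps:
o = ¾ (o = (¼)*3 = ¾ ≈ 0.75000)
r = -13/2 (r = -5 - 2*¾ = -5 - 3/2 = -13/2 ≈ -6.5000)
n(U, S) = S*U
L(X) = -13/2 - X
((1 - 4)/(4 - 2))*n(22, 21) + L(-5) = ((1 - 4)/(4 - 2))*(21*22) + (-13/2 - 1*(-5)) = -3/2*462 + (-13/2 + 5) = -3*½*462 - 3/2 = -3/2*462 - 3/2 = -693 - 3/2 = -1389/2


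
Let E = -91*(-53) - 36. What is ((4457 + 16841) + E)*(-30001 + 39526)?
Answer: 248459625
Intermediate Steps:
E = 4787 (E = 4823 - 36 = 4787)
((4457 + 16841) + E)*(-30001 + 39526) = ((4457 + 16841) + 4787)*(-30001 + 39526) = (21298 + 4787)*9525 = 26085*9525 = 248459625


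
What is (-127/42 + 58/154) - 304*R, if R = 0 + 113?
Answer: -15871847/462 ≈ -34355.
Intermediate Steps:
R = 113
(-127/42 + 58/154) - 304*R = (-127/42 + 58/154) - 304*113 = (-127*1/42 + 58*(1/154)) - 34352 = (-127/42 + 29/77) - 34352 = -1223/462 - 34352 = -15871847/462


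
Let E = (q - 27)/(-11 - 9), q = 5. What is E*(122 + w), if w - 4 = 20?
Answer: 803/5 ≈ 160.60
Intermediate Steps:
w = 24 (w = 4 + 20 = 24)
E = 11/10 (E = (5 - 27)/(-11 - 9) = -22/(-20) = -22*(-1/20) = 11/10 ≈ 1.1000)
E*(122 + w) = 11*(122 + 24)/10 = (11/10)*146 = 803/5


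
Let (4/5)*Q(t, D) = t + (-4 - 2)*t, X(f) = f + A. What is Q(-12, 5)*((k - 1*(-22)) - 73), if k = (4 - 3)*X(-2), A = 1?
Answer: -3900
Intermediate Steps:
X(f) = 1 + f (X(f) = f + 1 = 1 + f)
k = -1 (k = (4 - 3)*(1 - 2) = 1*(-1) = -1)
Q(t, D) = -25*t/4 (Q(t, D) = 5*(t + (-4 - 2)*t)/4 = 5*(t - 6*t)/4 = 5*(-5*t)/4 = -25*t/4)
Q(-12, 5)*((k - 1*(-22)) - 73) = (-25/4*(-12))*((-1 - 1*(-22)) - 73) = 75*((-1 + 22) - 73) = 75*(21 - 73) = 75*(-52) = -3900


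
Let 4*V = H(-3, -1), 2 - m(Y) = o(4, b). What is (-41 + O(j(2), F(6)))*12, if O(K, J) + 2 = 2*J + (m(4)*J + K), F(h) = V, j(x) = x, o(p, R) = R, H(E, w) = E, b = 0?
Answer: -528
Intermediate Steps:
m(Y) = 2 (m(Y) = 2 - 1*0 = 2 + 0 = 2)
V = -¾ (V = (¼)*(-3) = -¾ ≈ -0.75000)
F(h) = -¾
O(K, J) = -2 + K + 4*J (O(K, J) = -2 + (2*J + (2*J + K)) = -2 + (2*J + (K + 2*J)) = -2 + (K + 4*J) = -2 + K + 4*J)
(-41 + O(j(2), F(6)))*12 = (-41 + (-2 + 2 + 4*(-¾)))*12 = (-41 + (-2 + 2 - 3))*12 = (-41 - 3)*12 = -44*12 = -528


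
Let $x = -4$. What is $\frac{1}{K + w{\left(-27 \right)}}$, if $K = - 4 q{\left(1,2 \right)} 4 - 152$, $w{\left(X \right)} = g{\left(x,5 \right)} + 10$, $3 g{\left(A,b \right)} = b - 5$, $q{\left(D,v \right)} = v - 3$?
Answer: $- \frac{1}{126} \approx -0.0079365$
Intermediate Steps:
$q{\left(D,v \right)} = -3 + v$
$g{\left(A,b \right)} = - \frac{5}{3} + \frac{b}{3}$ ($g{\left(A,b \right)} = \frac{b - 5}{3} = \frac{-5 + b}{3} = - \frac{5}{3} + \frac{b}{3}$)
$w{\left(X \right)} = 10$ ($w{\left(X \right)} = \left(- \frac{5}{3} + \frac{1}{3} \cdot 5\right) + 10 = \left(- \frac{5}{3} + \frac{5}{3}\right) + 10 = 0 + 10 = 10$)
$K = -136$ ($K = - 4 \left(-3 + 2\right) 4 - 152 = \left(-4\right) \left(-1\right) 4 - 152 = 4 \cdot 4 - 152 = 16 - 152 = -136$)
$\frac{1}{K + w{\left(-27 \right)}} = \frac{1}{-136 + 10} = \frac{1}{-126} = - \frac{1}{126}$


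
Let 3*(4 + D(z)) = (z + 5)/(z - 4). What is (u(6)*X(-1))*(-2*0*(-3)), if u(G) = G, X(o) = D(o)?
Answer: 0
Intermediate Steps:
D(z) = -4 + (5 + z)/(3*(-4 + z)) (D(z) = -4 + ((z + 5)/(z - 4))/3 = -4 + ((5 + z)/(-4 + z))/3 = -4 + (5 + z)/(3*(-4 + z)))
X(o) = (53 - 11*o)/(3*(-4 + o))
(u(6)*X(-1))*(-2*0*(-3)) = (6*((53 - 11*(-1))/(3*(-4 - 1))))*(-2*0*(-3)) = (6*((⅓)*(53 + 11)/(-5)))*(0*(-3)) = (6*((⅓)*(-⅕)*64))*0 = (6*(-64/15))*0 = -128/5*0 = 0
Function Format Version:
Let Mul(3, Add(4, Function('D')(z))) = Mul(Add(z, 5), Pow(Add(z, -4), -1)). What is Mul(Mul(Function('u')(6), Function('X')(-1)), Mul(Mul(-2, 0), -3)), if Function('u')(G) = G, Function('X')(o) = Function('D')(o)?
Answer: 0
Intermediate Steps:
Function('D')(z) = Add(-4, Mul(Rational(1, 3), Pow(Add(-4, z), -1), Add(5, z))) (Function('D')(z) = Add(-4, Mul(Rational(1, 3), Mul(Add(z, 5), Pow(Add(z, -4), -1)))) = Add(-4, Mul(Rational(1, 3), Mul(Add(5, z), Pow(Add(-4, z), -1)))) = Add(-4, Mul(Rational(1, 3), Mul(Pow(Add(-4, z), -1), Add(5, z)))) = Add(-4, Mul(Rational(1, 3), Pow(Add(-4, z), -1), Add(5, z))))
Function('X')(o) = Mul(Rational(1, 3), Pow(Add(-4, o), -1), Add(53, Mul(-11, o)))
Mul(Mul(Function('u')(6), Function('X')(-1)), Mul(Mul(-2, 0), -3)) = Mul(Mul(6, Mul(Rational(1, 3), Pow(Add(-4, -1), -1), Add(53, Mul(-11, -1)))), Mul(Mul(-2, 0), -3)) = Mul(Mul(6, Mul(Rational(1, 3), Pow(-5, -1), Add(53, 11))), Mul(0, -3)) = Mul(Mul(6, Mul(Rational(1, 3), Rational(-1, 5), 64)), 0) = Mul(Mul(6, Rational(-64, 15)), 0) = Mul(Rational(-128, 5), 0) = 0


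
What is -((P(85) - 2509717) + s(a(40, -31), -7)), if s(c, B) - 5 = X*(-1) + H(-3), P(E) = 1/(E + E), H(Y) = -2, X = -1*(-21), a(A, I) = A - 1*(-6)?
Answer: 426654949/170 ≈ 2.5097e+6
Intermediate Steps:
a(A, I) = 6 + A (a(A, I) = A + 6 = 6 + A)
X = 21
P(E) = 1/(2*E)
s(c, B) = -18 (s(c, B) = 5 + (21*(-1) - 2) = 5 + (-21 - 2) = 5 - 23 = -18)
-((P(85) - 2509717) + s(a(40, -31), -7)) = -(((½)/85 - 2509717) - 18) = -(((½)*(1/85) - 2509717) - 18) = -((1/170 - 2509717) - 18) = -(-426651889/170 - 18) = -1*(-426654949/170) = 426654949/170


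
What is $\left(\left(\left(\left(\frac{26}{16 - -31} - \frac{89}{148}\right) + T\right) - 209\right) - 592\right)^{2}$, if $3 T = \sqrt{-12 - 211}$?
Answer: $\frac{279422992946801}{435473424} - \frac{5572091 i \sqrt{223}}{10434} \approx 6.4165 \cdot 10^{5} - 7974.8 i$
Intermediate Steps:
$T = \frac{i \sqrt{223}}{3}$ ($T = \frac{\sqrt{-12 - 211}}{3} = \frac{\sqrt{-223}}{3} = \frac{i \sqrt{223}}{3} \approx 4.9777 i$)
$\left(\left(\left(\left(\frac{26}{16 - -31} - \frac{89}{148}\right) + T\right) - 209\right) - 592\right)^{2} = \left(\left(\left(\left(\frac{26}{16 - -31} - \frac{89}{148}\right) + \frac{i \sqrt{223}}{3}\right) - 209\right) - 592\right)^{2} = \left(\left(\left(\left(\frac{26}{16 + 31} - \frac{89}{148}\right) + \frac{i \sqrt{223}}{3}\right) - 209\right) - 592\right)^{2} = \left(\left(\left(\left(\frac{26}{47} - \frac{89}{148}\right) + \frac{i \sqrt{223}}{3}\right) - 209\right) - 592\right)^{2} = \left(\left(\left(- \frac{335}{6956} + \frac{i \sqrt{223}}{3}\right) - 209\right) - 592\right)^{2} = \left(\left(- \frac{1454139}{6956} + \frac{i \sqrt{223}}{3}\right) - 592\right)^{2} = \left(- \frac{5572091}{6956} + \frac{i \sqrt{223}}{3}\right)^{2}$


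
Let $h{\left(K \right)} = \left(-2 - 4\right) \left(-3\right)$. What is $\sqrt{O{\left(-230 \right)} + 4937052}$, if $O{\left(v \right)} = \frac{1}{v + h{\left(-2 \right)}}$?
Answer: $\frac{\sqrt{55472716219}}{106} \approx 2221.9$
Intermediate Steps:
$h{\left(K \right)} = 18$ ($h{\left(K \right)} = \left(-6\right) \left(-3\right) = 18$)
$O{\left(v \right)} = \frac{1}{18 + v}$ ($O{\left(v \right)} = \frac{1}{v + 18} = \frac{1}{18 + v}$)
$\sqrt{O{\left(-230 \right)} + 4937052} = \sqrt{\frac{1}{18 - 230} + 4937052} = \sqrt{\frac{1}{-212} + 4937052} = \sqrt{- \frac{1}{212} + 4937052} = \sqrt{\frac{1046655023}{212}} = \frac{\sqrt{55472716219}}{106}$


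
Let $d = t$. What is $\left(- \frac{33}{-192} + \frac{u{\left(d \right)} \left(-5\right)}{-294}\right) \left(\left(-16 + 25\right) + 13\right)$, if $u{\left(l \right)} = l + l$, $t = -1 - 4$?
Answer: $\frac{187}{4704} \approx 0.039753$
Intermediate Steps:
$t = -5$ ($t = -1 - 4 = -5$)
$d = -5$
$u{\left(l \right)} = 2 l$
$\left(- \frac{33}{-192} + \frac{u{\left(d \right)} \left(-5\right)}{-294}\right) \left(\left(-16 + 25\right) + 13\right) = \left(- \frac{33}{-192} + \frac{2 \left(-5\right) \left(-5\right)}{-294}\right) \left(\left(-16 + 25\right) + 13\right) = \left(\left(-33\right) \left(- \frac{1}{192}\right) + \left(-10\right) \left(-5\right) \left(- \frac{1}{294}\right)\right) \left(9 + 13\right) = \left(\frac{11}{64} + 50 \left(- \frac{1}{294}\right)\right) 22 = \left(\frac{11}{64} - \frac{25}{147}\right) 22 = \frac{17}{9408} \cdot 22 = \frac{187}{4704}$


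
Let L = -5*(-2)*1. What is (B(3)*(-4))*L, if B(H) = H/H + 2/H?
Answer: -200/3 ≈ -66.667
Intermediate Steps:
B(H) = 1 + 2/H
L = 10 (L = 10*1 = 10)
(B(3)*(-4))*L = (((2 + 3)/3)*(-4))*10 = (((⅓)*5)*(-4))*10 = ((5/3)*(-4))*10 = -20/3*10 = -200/3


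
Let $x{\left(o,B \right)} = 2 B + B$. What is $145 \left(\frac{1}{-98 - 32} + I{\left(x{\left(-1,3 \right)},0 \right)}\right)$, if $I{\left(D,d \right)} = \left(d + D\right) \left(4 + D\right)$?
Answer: $\frac{441061}{26} \approx 16964.0$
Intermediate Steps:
$x{\left(o,B \right)} = 3 B$
$I{\left(D,d \right)} = \left(4 + D\right) \left(D + d\right)$ ($I{\left(D,d \right)} = \left(D + d\right) \left(4 + D\right) = \left(4 + D\right) \left(D + d\right)$)
$145 \left(\frac{1}{-98 - 32} + I{\left(x{\left(-1,3 \right)},0 \right)}\right) = 145 \left(\frac{1}{-98 - 32} + \left(\left(3 \cdot 3\right)^{2} + 4 \cdot 3 \cdot 3 + 4 \cdot 0 + 3 \cdot 3 \cdot 0\right)\right) = 145 \left(\frac{1}{-130} + \left(9^{2} + 4 \cdot 9 + 0 + 9 \cdot 0\right)\right) = 145 \left(- \frac{1}{130} + \left(81 + 36 + 0 + 0\right)\right) = 145 \left(- \frac{1}{130} + 117\right) = 145 \cdot \frac{15209}{130} = \frac{441061}{26}$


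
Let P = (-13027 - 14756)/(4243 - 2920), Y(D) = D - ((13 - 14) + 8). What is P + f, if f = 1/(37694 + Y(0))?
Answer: -791426/37687 ≈ -21.000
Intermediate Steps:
Y(D) = -7 + D (Y(D) = D - (-1 + 8) = D - 1*7 = D - 7 = -7 + D)
P = -21 (P = -27783/1323 = -27783*1/1323 = -21)
f = 1/37687 (f = 1/(37694 + (-7 + 0)) = 1/(37694 - 7) = 1/37687 ≈ 2.6534e-5)
P + f = -21 + 1/37687 = -791426/37687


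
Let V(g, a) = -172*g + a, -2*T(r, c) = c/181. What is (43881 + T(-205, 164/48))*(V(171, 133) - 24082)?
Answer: -3390540562101/1448 ≈ -2.3415e+9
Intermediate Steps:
T(r, c) = -c/362 (T(r, c) = -c/(2*181) = -c/362)
V(g, a) = a - 172*g
(43881 + T(-205, 164/48))*(V(171, 133) - 24082) = (43881 - 82/(181*48))*((133 - 172*171) - 24082) = (43881 - 82/(181*48))*((133 - 29412) - 24082) = (43881 - 1/362*41/12)*(-29279 - 24082) = (43881 - 41/4344)*(-53361) = (190619023/4344)*(-53361) = -3390540562101/1448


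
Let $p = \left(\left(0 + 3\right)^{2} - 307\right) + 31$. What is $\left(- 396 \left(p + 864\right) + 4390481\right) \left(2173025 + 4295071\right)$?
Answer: $26868917082624$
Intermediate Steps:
$p = -267$ ($p = \left(3^{2} - 307\right) + 31 = \left(9 - 307\right) + 31 = -298 + 31 = -267$)
$\left(- 396 \left(p + 864\right) + 4390481\right) \left(2173025 + 4295071\right) = \left(- 396 \left(-267 + 864\right) + 4390481\right) \left(2173025 + 4295071\right) = \left(\left(-396\right) 597 + 4390481\right) 6468096 = \left(-236412 + 4390481\right) 6468096 = 4154069 \cdot 6468096 = 26868917082624$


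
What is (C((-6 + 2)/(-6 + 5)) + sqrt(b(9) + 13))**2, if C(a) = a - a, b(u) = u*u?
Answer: 94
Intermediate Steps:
b(u) = u**2
C(a) = 0
(C((-6 + 2)/(-6 + 5)) + sqrt(b(9) + 13))**2 = (0 + sqrt(9**2 + 13))**2 = (0 + sqrt(81 + 13))**2 = (0 + sqrt(94))**2 = (sqrt(94))**2 = 94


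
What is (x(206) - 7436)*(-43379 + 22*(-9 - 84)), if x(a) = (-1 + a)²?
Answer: -1571205325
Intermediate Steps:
(x(206) - 7436)*(-43379 + 22*(-9 - 84)) = ((-1 + 206)² - 7436)*(-43379 + 22*(-9 - 84)) = (205² - 7436)*(-43379 + 22*(-93)) = (42025 - 7436)*(-43379 - 2046) = 34589*(-45425) = -1571205325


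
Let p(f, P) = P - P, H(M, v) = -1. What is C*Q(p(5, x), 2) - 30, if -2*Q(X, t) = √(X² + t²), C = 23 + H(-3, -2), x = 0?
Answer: -52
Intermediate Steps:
p(f, P) = 0
C = 22 (C = 23 - 1 = 22)
Q(X, t) = -√(X² + t²)/2
C*Q(p(5, x), 2) - 30 = 22*(-√(0² + 2²)/2) - 30 = 22*(-√(0 + 4)/2) - 30 = 22*(-√4/2) - 30 = 22*(-½*2) - 30 = 22*(-1) - 30 = -22 - 30 = -52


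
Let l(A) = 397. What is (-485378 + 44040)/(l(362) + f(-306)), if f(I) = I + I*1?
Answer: 441338/215 ≈ 2052.7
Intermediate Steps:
f(I) = 2*I (f(I) = I + I = 2*I)
(-485378 + 44040)/(l(362) + f(-306)) = (-485378 + 44040)/(397 + 2*(-306)) = -441338/(397 - 612) = -441338/(-215) = -441338*(-1/215) = 441338/215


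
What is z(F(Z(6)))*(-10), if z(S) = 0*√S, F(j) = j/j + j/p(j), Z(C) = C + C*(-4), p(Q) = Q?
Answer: 0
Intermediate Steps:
Z(C) = -3*C (Z(C) = C - 4*C = -3*C)
F(j) = 2 (F(j) = j/j + j/j = 1 + 1 = 2)
z(S) = 0
z(F(Z(6)))*(-10) = 0*(-10) = 0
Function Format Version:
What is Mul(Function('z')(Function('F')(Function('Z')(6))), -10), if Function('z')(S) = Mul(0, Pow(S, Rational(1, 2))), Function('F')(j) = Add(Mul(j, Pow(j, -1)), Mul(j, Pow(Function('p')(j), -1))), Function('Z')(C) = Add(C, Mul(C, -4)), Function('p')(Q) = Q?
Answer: 0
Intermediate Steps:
Function('Z')(C) = Mul(-3, C) (Function('Z')(C) = Add(C, Mul(-4, C)) = Mul(-3, C))
Function('F')(j) = 2 (Function('F')(j) = Add(Mul(j, Pow(j, -1)), Mul(j, Pow(j, -1))) = Add(1, 1) = 2)
Function('z')(S) = 0
Mul(Function('z')(Function('F')(Function('Z')(6))), -10) = Mul(0, -10) = 0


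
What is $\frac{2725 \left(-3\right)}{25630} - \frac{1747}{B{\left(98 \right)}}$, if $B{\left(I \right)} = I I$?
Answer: $- \frac{12328831}{24615052} \approx -0.50087$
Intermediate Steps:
$B{\left(I \right)} = I^{2}$
$\frac{2725 \left(-3\right)}{25630} - \frac{1747}{B{\left(98 \right)}} = \frac{2725 \left(-3\right)}{25630} - \frac{1747}{98^{2}} = \left(-8175\right) \frac{1}{25630} - \frac{1747}{9604} = - \frac{1635}{5126} - \frac{1747}{9604} = - \frac{12328831}{24615052}$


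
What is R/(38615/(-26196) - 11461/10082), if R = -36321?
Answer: 4796334641556/344774393 ≈ 13912.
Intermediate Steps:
R/(38615/(-26196) - 11461/10082) = -36321/(38615/(-26196) - 11461/10082) = -36321/(38615*(-1/26196) - 11461*1/10082) = -36321/(-38615/26196 - 11461/10082) = -36321/(-344774393/132054036) = -36321*(-132054036/344774393) = 4796334641556/344774393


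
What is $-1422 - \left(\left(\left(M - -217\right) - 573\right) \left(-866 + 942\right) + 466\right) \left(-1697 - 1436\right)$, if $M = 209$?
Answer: $-33543320$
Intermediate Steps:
$-1422 - \left(\left(\left(M - -217\right) - 573\right) \left(-866 + 942\right) + 466\right) \left(-1697 - 1436\right) = -1422 - \left(\left(\left(209 - -217\right) - 573\right) \left(-866 + 942\right) + 466\right) \left(-1697 - 1436\right) = -1422 - \left(\left(\left(209 + 217\right) - 573\right) 76 + 466\right) \left(-3133\right) = -1422 - \left(\left(426 - 573\right) 76 + 466\right) \left(-3133\right) = -1422 - \left(\left(-147\right) 76 + 466\right) \left(-3133\right) = -1422 - \left(-11172 + 466\right) \left(-3133\right) = -1422 - \left(-10706\right) \left(-3133\right) = -1422 - 33541898 = -33543320$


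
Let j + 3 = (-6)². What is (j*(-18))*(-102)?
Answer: 60588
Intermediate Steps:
j = 33 (j = -3 + (-6)² = -3 + 36 = 33)
(j*(-18))*(-102) = (33*(-18))*(-102) = -594*(-102) = 60588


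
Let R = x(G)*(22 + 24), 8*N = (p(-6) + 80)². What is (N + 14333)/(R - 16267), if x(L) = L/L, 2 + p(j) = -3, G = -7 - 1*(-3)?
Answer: -120289/129768 ≈ -0.92695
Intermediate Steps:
G = -4 (G = -7 + 3 = -4)
p(j) = -5 (p(j) = -2 - 3 = -5)
x(L) = 1
N = 5625/8 (N = (-5 + 80)²/8 = (⅛)*75² = (⅛)*5625 = 5625/8 ≈ 703.13)
R = 46 (R = 1*(22 + 24) = 1*46 = 46)
(N + 14333)/(R - 16267) = (5625/8 + 14333)/(46 - 16267) = (120289/8)/(-16221) = (120289/8)*(-1/16221) = -120289/129768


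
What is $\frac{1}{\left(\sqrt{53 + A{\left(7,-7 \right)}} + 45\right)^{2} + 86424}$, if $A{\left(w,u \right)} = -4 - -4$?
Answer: $\frac{44251}{3916087352} - \frac{45 \sqrt{53}}{3916087352} \approx 1.1216 \cdot 10^{-5}$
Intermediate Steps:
$A{\left(w,u \right)} = 0$ ($A{\left(w,u \right)} = -4 + 4 = 0$)
$\frac{1}{\left(\sqrt{53 + A{\left(7,-7 \right)}} + 45\right)^{2} + 86424} = \frac{1}{\left(\sqrt{53 + 0} + 45\right)^{2} + 86424} = \frac{1}{\left(\sqrt{53} + 45\right)^{2} + 86424} = \frac{1}{\left(45 + \sqrt{53}\right)^{2} + 86424} = \frac{1}{86424 + \left(45 + \sqrt{53}\right)^{2}}$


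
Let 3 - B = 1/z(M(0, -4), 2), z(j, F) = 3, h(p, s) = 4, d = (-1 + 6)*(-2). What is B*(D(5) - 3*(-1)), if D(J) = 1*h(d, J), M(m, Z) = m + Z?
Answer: 56/3 ≈ 18.667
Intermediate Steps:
d = -10 (d = 5*(-2) = -10)
M(m, Z) = Z + m
D(J) = 4 (D(J) = 1*4 = 4)
B = 8/3 (B = 3 - 1/3 = 8/3 ≈ 2.6667)
B*(D(5) - 3*(-1)) = 8*(4 - 3*(-1))/3 = 8*(4 + 3)/3 = (8/3)*7 = 56/3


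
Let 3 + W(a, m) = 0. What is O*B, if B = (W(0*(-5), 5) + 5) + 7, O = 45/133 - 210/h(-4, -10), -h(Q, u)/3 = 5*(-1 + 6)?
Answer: 18783/665 ≈ 28.245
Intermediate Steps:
h(Q, u) = -75 (h(Q, u) = -15*(-1 + 6) = -15*5 = -3*25 = -75)
W(a, m) = -3 (W(a, m) = -3 + 0 = -3)
O = 2087/665 (O = 45/133 - 210/(-75) = 45*(1/133) - 210*(-1/75) = 45/133 + 14/5 = 2087/665 ≈ 3.1383)
B = 9 (B = (-3 + 5) + 7 = 2 + 7 = 9)
O*B = (2087/665)*9 = 18783/665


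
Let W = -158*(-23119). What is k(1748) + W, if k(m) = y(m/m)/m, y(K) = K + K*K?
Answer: 3192548949/874 ≈ 3.6528e+6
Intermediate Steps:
W = 3652802
y(K) = K + K**2
k(m) = 2/m (k(m) = ((m/m)*(1 + m/m))/m = (1*(1 + 1))/m = (1*2)/m = 2/m)
k(1748) + W = 2/1748 + 3652802 = 2*(1/1748) + 3652802 = 1/874 + 3652802 = 3192548949/874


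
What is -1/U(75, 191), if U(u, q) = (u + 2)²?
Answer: -1/5929 ≈ -0.00016866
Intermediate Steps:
U(u, q) = (2 + u)²
-1/U(75, 191) = -1/((2 + 75)²) = -1/(77²) = -1/5929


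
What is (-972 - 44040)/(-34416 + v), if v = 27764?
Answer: 11253/1663 ≈ 6.7667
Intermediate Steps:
(-972 - 44040)/(-34416 + v) = (-972 - 44040)/(-34416 + 27764) = -45012/(-6652) = -45012*(-1/6652) = 11253/1663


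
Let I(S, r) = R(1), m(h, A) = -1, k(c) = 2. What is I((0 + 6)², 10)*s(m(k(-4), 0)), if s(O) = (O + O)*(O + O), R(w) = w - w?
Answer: 0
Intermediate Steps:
R(w) = 0
s(O) = 4*O² (s(O) = (2*O)*(2*O) = 4*O²)
I(S, r) = 0
I((0 + 6)², 10)*s(m(k(-4), 0)) = 0*(4*(-1)²) = 0*(4*1) = 0*4 = 0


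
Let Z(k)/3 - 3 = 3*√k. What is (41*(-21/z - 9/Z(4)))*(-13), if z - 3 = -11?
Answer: -29315/24 ≈ -1221.5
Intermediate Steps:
z = -8 (z = 3 - 11 = -8)
Z(k) = 9 + 9*√k (Z(k) = 9 + 3*(3*√k) = 9 + 9*√k)
(41*(-21/z - 9/Z(4)))*(-13) = (41*(-21/(-8) - 9/(9 + 9*√4)))*(-13) = (41*(-21*(-⅛) - 9/(9 + 9*2)))*(-13) = (41*(21/8 - 9/(9 + 18)))*(-13) = (41*(21/8 - 9/27))*(-13) = (41*(21/8 - 9*1/27))*(-13) = (41*(21/8 - ⅓))*(-13) = (41*(55/24))*(-13) = (2255/24)*(-13) = -29315/24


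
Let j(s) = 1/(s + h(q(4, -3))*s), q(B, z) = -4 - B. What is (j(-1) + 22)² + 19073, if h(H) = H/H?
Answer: 78141/4 ≈ 19535.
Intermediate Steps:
h(H) = 1
j(s) = 1/(2*s) (j(s) = 1/(s + 1*s) = 1/(s + s) = 1/(2*s))
(j(-1) + 22)² + 19073 = ((½)/(-1) + 22)² + 19073 = ((½)*(-1) + 22)² + 19073 = (-½ + 22)² + 19073 = (43/2)² + 19073 = 1849/4 + 19073 = 78141/4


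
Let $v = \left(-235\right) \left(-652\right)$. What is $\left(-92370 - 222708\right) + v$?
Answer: $-161858$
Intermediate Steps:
$v = 153220$
$\left(-92370 - 222708\right) + v = \left(-92370 - 222708\right) + 153220 = -315078 + 153220 = -161858$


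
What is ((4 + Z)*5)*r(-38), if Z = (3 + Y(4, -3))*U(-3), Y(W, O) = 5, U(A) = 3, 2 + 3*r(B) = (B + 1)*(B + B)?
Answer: 393400/3 ≈ 1.3113e+5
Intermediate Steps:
r(B) = -⅔ + 2*B*(1 + B)/3 (r(B) = -⅔ + ((B + 1)*(B + B))/3 = -⅔ + ((1 + B)*(2*B))/3 = -⅔ + (2*B*(1 + B))/3 = -⅔ + 2*B*(1 + B)/3)
Z = 24 (Z = (3 + 5)*3 = 8*3 = 24)
((4 + Z)*5)*r(-38) = ((4 + 24)*5)*(-⅔ + (⅔)*(-38) + (⅔)*(-38)²) = (28*5)*(-⅔ - 76/3 + (⅔)*1444) = 140*(-⅔ - 76/3 + 2888/3) = 140*(2810/3) = 393400/3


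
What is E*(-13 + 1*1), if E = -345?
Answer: 4140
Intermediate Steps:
E*(-13 + 1*1) = -345*(-13 + 1*1) = -345*(-13 + 1) = -345*(-12) = 4140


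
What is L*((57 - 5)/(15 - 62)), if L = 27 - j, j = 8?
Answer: -988/47 ≈ -21.021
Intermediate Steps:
L = 19 (L = 27 - 1*8 = 27 - 8 = 19)
L*((57 - 5)/(15 - 62)) = 19*((57 - 5)/(15 - 62)) = 19*(52/(-47)) = 19*(52*(-1/47)) = 19*(-52/47) = -988/47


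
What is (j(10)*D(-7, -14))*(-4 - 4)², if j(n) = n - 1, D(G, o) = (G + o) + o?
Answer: -20160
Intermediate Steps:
D(G, o) = G + 2*o
j(n) = -1 + n
(j(10)*D(-7, -14))*(-4 - 4)² = ((-1 + 10)*(-7 + 2*(-14)))*(-4 - 4)² = (9*(-7 - 28))*(-8)² = (9*(-35))*64 = -315*64 = -20160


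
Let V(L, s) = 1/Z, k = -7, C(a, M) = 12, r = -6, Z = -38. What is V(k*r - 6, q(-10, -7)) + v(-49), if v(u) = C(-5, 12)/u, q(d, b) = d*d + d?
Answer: -505/1862 ≈ -0.27121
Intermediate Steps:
q(d, b) = d + d² (q(d, b) = d² + d = d + d²)
v(u) = 12/u
V(L, s) = -1/38 (V(L, s) = 1/(-38) = -1/38)
V(k*r - 6, q(-10, -7)) + v(-49) = -1/38 + 12/(-49) = -1/38 + 12*(-1/49) = -1/38 - 12/49 = -505/1862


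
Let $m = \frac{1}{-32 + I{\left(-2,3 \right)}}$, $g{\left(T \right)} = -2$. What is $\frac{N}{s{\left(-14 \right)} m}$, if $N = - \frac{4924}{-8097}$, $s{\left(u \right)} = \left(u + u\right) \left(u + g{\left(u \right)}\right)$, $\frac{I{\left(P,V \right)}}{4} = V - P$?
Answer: $- \frac{1231}{75572} \approx -0.016289$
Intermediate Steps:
$I{\left(P,V \right)} = - 4 P + 4 V$ ($I{\left(P,V \right)} = 4 \left(V - P\right) = - 4 P + 4 V$)
$s{\left(u \right)} = 2 u \left(-2 + u\right)$ ($s{\left(u \right)} = \left(u + u\right) \left(u - 2\right) = 2 u \left(-2 + u\right)$)
$N = \frac{4924}{8097}$ ($N = \left(-4924\right) \left(- \frac{1}{8097}\right) = \frac{4924}{8097} \approx 0.60813$)
$m = - \frac{1}{12}$ ($m = \frac{1}{-32 + \left(\left(-4\right) \left(-2\right) + 4 \cdot 3\right)} = \frac{1}{-32 + \left(8 + 12\right)} = \frac{1}{-32 + 20} = \frac{1}{-12} = - \frac{1}{12} \approx -0.083333$)
$\frac{N}{s{\left(-14 \right)} m} = \frac{4924}{8097 \cdot 2 \left(-14\right) \left(-2 - 14\right) \left(- \frac{1}{12}\right)} = \frac{4924}{8097 \cdot 2 \left(-14\right) \left(-16\right) \left(- \frac{1}{12}\right)} = \frac{4924}{8097 \cdot 448 \left(- \frac{1}{12}\right)} = \frac{4924}{8097 \left(- \frac{112}{3}\right)} = \frac{4924}{8097} \left(- \frac{3}{112}\right) = - \frac{1231}{75572}$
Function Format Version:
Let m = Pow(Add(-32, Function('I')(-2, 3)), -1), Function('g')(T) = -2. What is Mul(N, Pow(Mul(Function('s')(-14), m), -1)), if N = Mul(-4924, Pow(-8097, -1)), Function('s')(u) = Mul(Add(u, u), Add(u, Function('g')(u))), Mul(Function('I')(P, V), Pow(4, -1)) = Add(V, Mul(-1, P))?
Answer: Rational(-1231, 75572) ≈ -0.016289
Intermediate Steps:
Function('I')(P, V) = Add(Mul(-4, P), Mul(4, V)) (Function('I')(P, V) = Mul(4, Add(V, Mul(-1, P))) = Add(Mul(-4, P), Mul(4, V)))
Function('s')(u) = Mul(2, u, Add(-2, u)) (Function('s')(u) = Mul(Add(u, u), Add(u, -2)) = Mul(Mul(2, u), Add(-2, u)) = Mul(2, u, Add(-2, u)))
N = Rational(4924, 8097) (N = Mul(-4924, Rational(-1, 8097)) = Rational(4924, 8097) ≈ 0.60813)
m = Rational(-1, 12) (m = Pow(Add(-32, Add(Mul(-4, -2), Mul(4, 3))), -1) = Pow(Add(-32, Add(8, 12)), -1) = Pow(Add(-32, 20), -1) = Pow(-12, -1) = Rational(-1, 12) ≈ -0.083333)
Mul(N, Pow(Mul(Function('s')(-14), m), -1)) = Mul(Rational(4924, 8097), Pow(Mul(Mul(2, -14, Add(-2, -14)), Rational(-1, 12)), -1)) = Mul(Rational(4924, 8097), Pow(Mul(Mul(2, -14, -16), Rational(-1, 12)), -1)) = Mul(Rational(4924, 8097), Pow(Mul(448, Rational(-1, 12)), -1)) = Mul(Rational(4924, 8097), Pow(Rational(-112, 3), -1)) = Mul(Rational(4924, 8097), Rational(-3, 112)) = Rational(-1231, 75572)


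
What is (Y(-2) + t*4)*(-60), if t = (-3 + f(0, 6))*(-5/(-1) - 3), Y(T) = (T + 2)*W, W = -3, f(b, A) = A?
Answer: -1440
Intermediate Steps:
Y(T) = -6 - 3*T (Y(T) = (T + 2)*(-3) = (2 + T)*(-3) = -6 - 3*T)
t = 6 (t = (-3 + 6)*(-5/(-1) - 3) = 3*(-5*(-1) - 3) = 3*(5 - 3) = 3*2 = 6)
(Y(-2) + t*4)*(-60) = ((-6 - 3*(-2)) + 6*4)*(-60) = ((-6 + 6) + 24)*(-60) = (0 + 24)*(-60) = 24*(-60) = -1440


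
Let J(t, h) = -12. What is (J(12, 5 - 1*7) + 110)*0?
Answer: 0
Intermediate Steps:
(J(12, 5 - 1*7) + 110)*0 = (-12 + 110)*0 = 98*0 = 0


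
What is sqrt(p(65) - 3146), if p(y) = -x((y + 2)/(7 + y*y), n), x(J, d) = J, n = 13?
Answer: I*sqrt(26627878)/92 ≈ 56.089*I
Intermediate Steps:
p(y) = -(2 + y)/(7 + y**2) (p(y) = -(y + 2)/(7 + y*y) = -(2 + y)/(7 + y**2))
sqrt(p(65) - 3146) = sqrt((-2 - 1*65)/(7 + 65**2) - 3146) = sqrt((-2 - 65)/(7 + 4225) - 3146) = sqrt(-67/4232 - 3146) = sqrt(-13313939/4232) = I*sqrt(26627878)/92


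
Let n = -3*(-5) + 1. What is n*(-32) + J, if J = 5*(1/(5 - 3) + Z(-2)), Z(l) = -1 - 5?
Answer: -1079/2 ≈ -539.50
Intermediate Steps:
Z(l) = -6
J = -55/2 (J = 5*(1/(5 - 3) - 6) = 5*(1/2 - 6) = 5*(-11/2) = -55/2 ≈ -27.500)
n = 16 (n = 15 + 1 = 16)
n*(-32) + J = 16*(-32) - 55/2 = -512 - 55/2 = -1079/2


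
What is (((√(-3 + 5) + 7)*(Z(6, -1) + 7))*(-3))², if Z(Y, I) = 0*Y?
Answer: 22491 + 6174*√2 ≈ 31222.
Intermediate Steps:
Z(Y, I) = 0
(((√(-3 + 5) + 7)*(Z(6, -1) + 7))*(-3))² = (((√(-3 + 5) + 7)*(0 + 7))*(-3))² = (((√2 + 7)*7)*(-3))² = (((7 + √2)*7)*(-3))² = ((49 + 7*√2)*(-3))² = (-147 - 21*√2)²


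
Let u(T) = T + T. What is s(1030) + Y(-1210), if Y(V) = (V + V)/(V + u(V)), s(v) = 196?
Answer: 590/3 ≈ 196.67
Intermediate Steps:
u(T) = 2*T
Y(V) = ⅔ (Y(V) = (V + V)/(V + 2*V) = (2*V)/((3*V)) = (2*V)*(1/(3*V)) = ⅔)
s(1030) + Y(-1210) = 196 + ⅔ = 590/3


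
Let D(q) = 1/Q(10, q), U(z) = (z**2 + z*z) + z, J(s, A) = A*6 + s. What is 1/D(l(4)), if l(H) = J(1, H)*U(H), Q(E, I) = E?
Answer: 10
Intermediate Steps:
J(s, A) = s + 6*A (J(s, A) = 6*A + s = s + 6*A)
U(z) = z + 2*z**2 (U(z) = (z**2 + z**2) + z = 2*z**2 + z = z + 2*z**2)
l(H) = H*(1 + 2*H)*(1 + 6*H) (l(H) = (1 + 6*H)*(H*(1 + 2*H)) = H*(1 + 2*H)*(1 + 6*H))
D(q) = 1/10
1/D(l(4)) = 1/(1/10) = 10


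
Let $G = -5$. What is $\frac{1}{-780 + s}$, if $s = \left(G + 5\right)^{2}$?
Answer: $- \frac{1}{780} \approx -0.0012821$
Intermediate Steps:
$s = 0$ ($s = \left(-5 + 5\right)^{2} = 0^{2} = 0$)
$\frac{1}{-780 + s} = \frac{1}{-780 + 0} = \frac{1}{-780} = - \frac{1}{780}$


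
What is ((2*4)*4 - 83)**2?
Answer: 2601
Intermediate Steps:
((2*4)*4 - 83)**2 = (8*4 - 83)**2 = (32 - 83)**2 = (-51)**2 = 2601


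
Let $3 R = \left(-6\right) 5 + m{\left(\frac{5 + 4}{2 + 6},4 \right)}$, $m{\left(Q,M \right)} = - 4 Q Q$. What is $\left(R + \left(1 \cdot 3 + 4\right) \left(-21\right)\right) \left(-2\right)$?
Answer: $\frac{2539}{8} \approx 317.38$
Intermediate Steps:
$m{\left(Q,M \right)} = - 4 Q^{2}$
$R = - \frac{187}{16}$ ($R = \frac{\left(-6\right) 5 - 4 \left(\frac{5 + 4}{2 + 6}\right)^{2}}{3} = \frac{-30 - 4 \left(\frac{9}{8}\right)^{2}}{3} = \frac{-30 - \frac{81}{16}}{3} = \frac{1}{3} \left(- \frac{561}{16}\right) = - \frac{187}{16} \approx -11.688$)
$\left(R + \left(1 \cdot 3 + 4\right) \left(-21\right)\right) \left(-2\right) = \left(- \frac{187}{16} + \left(1 \cdot 3 + 4\right) \left(-21\right)\right) \left(-2\right) = \left(- \frac{187}{16} + \left(3 + 4\right) \left(-21\right)\right) \left(-2\right) = \left(- \frac{187}{16} + 7 \left(-21\right)\right) \left(-2\right) = \left(- \frac{187}{16} - 147\right) \left(-2\right) = \left(- \frac{2539}{16}\right) \left(-2\right) = \frac{2539}{8}$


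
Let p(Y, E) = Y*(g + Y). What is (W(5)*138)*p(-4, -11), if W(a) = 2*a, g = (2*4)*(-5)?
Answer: 242880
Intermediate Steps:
g = -40 (g = 8*(-5) = -40)
p(Y, E) = Y*(-40 + Y)
(W(5)*138)*p(-4, -11) = ((2*5)*138)*(-4*(-40 - 4)) = (10*138)*(-4*(-44)) = 1380*176 = 242880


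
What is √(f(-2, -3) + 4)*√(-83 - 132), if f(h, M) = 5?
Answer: 3*I*√215 ≈ 43.989*I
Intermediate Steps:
√(f(-2, -3) + 4)*√(-83 - 132) = √(5 + 4)*√(-83 - 132) = √9*√(-215) = 3*(I*√215) = 3*I*√215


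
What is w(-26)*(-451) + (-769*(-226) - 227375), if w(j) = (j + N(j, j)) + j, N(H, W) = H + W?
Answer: -6677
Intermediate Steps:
w(j) = 4*j (w(j) = (j + (j + j)) + j = (j + 2*j) + j = 3*j + j = 4*j)
w(-26)*(-451) + (-769*(-226) - 227375) = (4*(-26))*(-451) + (-769*(-226) - 227375) = -104*(-451) + (173794 - 227375) = 46904 - 53581 = -6677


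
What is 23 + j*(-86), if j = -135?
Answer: 11633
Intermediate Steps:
23 + j*(-86) = 23 - 135*(-86) = 23 + 11610 = 11633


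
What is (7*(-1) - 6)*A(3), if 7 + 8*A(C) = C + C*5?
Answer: -143/8 ≈ -17.875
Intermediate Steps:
A(C) = -7/8 + 3*C/4 (A(C) = -7/8 + (C + C*5)/8 = -7/8 + (C + 5*C)/8 = -7/8 + (6*C)/8 = -7/8 + 3*C/4)
(7*(-1) - 6)*A(3) = (7*(-1) - 6)*(-7/8 + (¾)*3) = (-7 - 6)*(-7/8 + 9/4) = -13*11/8 = -143/8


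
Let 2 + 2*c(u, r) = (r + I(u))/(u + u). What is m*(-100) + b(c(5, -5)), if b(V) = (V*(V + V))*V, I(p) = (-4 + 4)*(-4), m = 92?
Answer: -294525/32 ≈ -9203.9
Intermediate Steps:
I(p) = 0 (I(p) = 0*(-4) = 0)
c(u, r) = -1 + r/(4*u) (c(u, r) = -1 + ((r + 0)/(u + u))/2 = -1 + (r/((2*u)))/2 = -1 + (r*(1/(2*u)))/2 = -1 + (r/(2*u))/2 = -1 + r/(4*u))
b(V) = 2*V**3 (b(V) = (V*(2*V))*V = (2*V**2)*V = 2*V**3)
m*(-100) + b(c(5, -5)) = 92*(-100) + 2*((-1*5 + (1/4)*(-5))/5)**3 = -9200 + 2*((-5 - 5/4)/5)**3 = -9200 + 2*((1/5)*(-25/4))**3 = -9200 + 2*(-5/4)**3 = -9200 + 2*(-125/64) = -9200 - 125/32 = -294525/32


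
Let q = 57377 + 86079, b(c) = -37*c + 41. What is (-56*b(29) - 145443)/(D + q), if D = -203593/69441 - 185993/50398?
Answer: -306751110640218/502027996362281 ≈ -0.61102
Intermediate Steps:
b(c) = 41 - 37*c
q = 143456
D = -23176219927/3499687518 (D = -203593*1/69441 - 185993*1/50398 = -203593/69441 - 185993/50398 = -23176219927/3499687518 ≈ -6.6224)
(-56*b(29) - 145443)/(D + q) = (-56*(41 - 37*29) - 145443)/(-23176219927/3499687518 + 143456) = (-56*(41 - 1073) - 145443)/(502027996362281/3499687518) = (-56*(-1032) - 145443)*(3499687518/502027996362281) = (57792 - 145443)*(3499687518/502027996362281) = -87651*3499687518/502027996362281 = -306751110640218/502027996362281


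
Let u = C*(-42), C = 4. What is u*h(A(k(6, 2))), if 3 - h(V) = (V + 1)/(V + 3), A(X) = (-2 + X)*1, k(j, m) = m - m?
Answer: -672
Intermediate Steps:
k(j, m) = 0
u = -168 (u = 4*(-42) = -168)
A(X) = -2 + X
h(V) = 3 - (1 + V)/(3 + V) (h(V) = 3 - (V + 1)/(V + 3) = 3 - (1 + V)/(3 + V))
u*h(A(k(6, 2))) = -336*(4 + (-2 + 0))/(3 + (-2 + 0)) = -336*(4 - 2)/(3 - 2) = -336*2/1 = -336*2 = -168*4 = -672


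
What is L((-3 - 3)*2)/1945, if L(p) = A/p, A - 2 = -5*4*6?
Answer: 59/11670 ≈ 0.0050557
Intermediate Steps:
A = -118 (A = 2 - 5*4*6 = 2 - 20*6 = 2 - 120 = -118)
L(p) = -118/p
L((-3 - 3)*2)/1945 = -118*1/(2*(-3 - 3))/1945 = -118/((-6*2))*(1/1945) = -118/(-12)*(1/1945) = -118*(-1/12)*(1/1945) = (59/6)*(1/1945) = 59/11670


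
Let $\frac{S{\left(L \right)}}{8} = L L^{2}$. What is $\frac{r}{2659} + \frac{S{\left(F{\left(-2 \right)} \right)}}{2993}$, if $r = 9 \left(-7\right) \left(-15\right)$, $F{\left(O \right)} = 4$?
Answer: $\frac{4189793}{7958387} \approx 0.52646$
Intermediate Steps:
$r = 945$ ($r = \left(-63\right) \left(-15\right) = 945$)
$S{\left(L \right)} = 8 L^{3}$ ($S{\left(L \right)} = 8 L L^{2} = 8 L^{3}$)
$\frac{r}{2659} + \frac{S{\left(F{\left(-2 \right)} \right)}}{2993} = \frac{945}{2659} + \frac{8 \cdot 4^{3}}{2993} = 945 \cdot \frac{1}{2659} + 8 \cdot 64 \cdot \frac{1}{2993} = \frac{945}{2659} + 512 \cdot \frac{1}{2993} = \frac{945}{2659} + \frac{512}{2993} = \frac{4189793}{7958387}$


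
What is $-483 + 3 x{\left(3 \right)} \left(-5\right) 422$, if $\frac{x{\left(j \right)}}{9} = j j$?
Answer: $-513213$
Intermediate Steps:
$x{\left(j \right)} = 9 j^{2}$ ($x{\left(j \right)} = 9 j j = 9 j^{2}$)
$-483 + 3 x{\left(3 \right)} \left(-5\right) 422 = -483 + 3 \cdot 9 \cdot 3^{2} \left(-5\right) 422 = -483 + 3 \cdot 9 \cdot 9 \left(-5\right) 422 = -483 + 3 \cdot 81 \left(-5\right) 422 = -483 + 243 \left(-5\right) 422 = -483 - 512730 = -513213$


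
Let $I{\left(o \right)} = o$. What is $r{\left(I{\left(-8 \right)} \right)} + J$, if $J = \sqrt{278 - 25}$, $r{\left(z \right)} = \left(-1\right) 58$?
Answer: $-58 + \sqrt{253} \approx -42.094$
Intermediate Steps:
$r{\left(z \right)} = -58$
$J = \sqrt{253} \approx 15.906$
$r{\left(I{\left(-8 \right)} \right)} + J = -58 + \sqrt{253}$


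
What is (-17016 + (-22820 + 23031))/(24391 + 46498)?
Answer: -16805/70889 ≈ -0.23706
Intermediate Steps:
(-17016 + (-22820 + 23031))/(24391 + 46498) = (-17016 + 211)/70889 = -16805*1/70889 = -16805/70889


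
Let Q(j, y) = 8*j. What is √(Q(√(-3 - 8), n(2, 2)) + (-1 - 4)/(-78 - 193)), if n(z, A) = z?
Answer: √(1355 + 587528*I*√11)/271 ≈ 3.6436 + 3.6411*I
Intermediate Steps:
√(Q(√(-3 - 8), n(2, 2)) + (-1 - 4)/(-78 - 193)) = √(8*√(-3 - 8) + (-1 - 4)/(-78 - 193)) = √(8*√(-11) - 5/(-271)) = √(8*(I*√11) - 5*(-1/271)) = √(8*I*√11 + 5/271) = √(5/271 + 8*I*√11)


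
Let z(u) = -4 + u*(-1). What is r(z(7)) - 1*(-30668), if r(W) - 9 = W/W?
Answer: 30678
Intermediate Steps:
z(u) = -4 - u
r(W) = 10 (r(W) = 9 + W/W = 9 + 1 = 10)
r(z(7)) - 1*(-30668) = 10 - 1*(-30668) = 10 + 30668 = 30678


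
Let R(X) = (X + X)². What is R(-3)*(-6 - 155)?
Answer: -5796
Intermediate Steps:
R(X) = 4*X² (R(X) = (2*X)² = 4*X²)
R(-3)*(-6 - 155) = (4*(-3)²)*(-6 - 155) = (4*9)*(-161) = 36*(-161) = -5796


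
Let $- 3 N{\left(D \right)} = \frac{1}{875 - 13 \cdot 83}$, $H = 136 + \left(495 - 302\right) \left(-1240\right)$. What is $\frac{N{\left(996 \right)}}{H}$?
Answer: $- \frac{1}{146380608} \approx -6.8315 \cdot 10^{-9}$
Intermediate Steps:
$H = -239184$ ($H = 136 + 193 \left(-1240\right) = 136 - 239320 = -239184$)
$N{\left(D \right)} = \frac{1}{612}$ ($N{\left(D \right)} = - \frac{1}{3 \left(875 - 13 \cdot 83\right)} = - \frac{1}{3 \left(875 - 1079\right)} = - \frac{1}{3 \left(-204\right)} = \left(- \frac{1}{3}\right) \left(- \frac{1}{204}\right) = \frac{1}{612}$)
$\frac{N{\left(996 \right)}}{H} = \frac{1}{612 \left(-239184\right)} = \frac{1}{612} \left(- \frac{1}{239184}\right) = - \frac{1}{146380608}$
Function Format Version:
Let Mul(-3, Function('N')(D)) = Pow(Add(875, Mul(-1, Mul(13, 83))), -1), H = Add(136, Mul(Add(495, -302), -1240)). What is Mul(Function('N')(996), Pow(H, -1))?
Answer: Rational(-1, 146380608) ≈ -6.8315e-9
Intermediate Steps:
H = -239184 (H = Add(136, Mul(193, -1240)) = Add(136, -239320) = -239184)
Function('N')(D) = Rational(1, 612) (Function('N')(D) = Mul(Rational(-1, 3), Pow(Add(875, Mul(-1, Mul(13, 83))), -1)) = Mul(Rational(-1, 3), Pow(Add(875, Mul(-1, 1079)), -1)) = Mul(Rational(-1, 3), Pow(Add(875, -1079), -1)) = Mul(Rational(-1, 3), Pow(-204, -1)) = Mul(Rational(-1, 3), Rational(-1, 204)) = Rational(1, 612))
Mul(Function('N')(996), Pow(H, -1)) = Mul(Rational(1, 612), Pow(-239184, -1)) = Mul(Rational(1, 612), Rational(-1, 239184)) = Rational(-1, 146380608)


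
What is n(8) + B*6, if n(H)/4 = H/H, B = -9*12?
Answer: -644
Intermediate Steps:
B = -108
n(H) = 4 (n(H) = 4*(H/H) = 4*1 = 4)
n(8) + B*6 = 4 - 108*6 = 4 - 648 = -644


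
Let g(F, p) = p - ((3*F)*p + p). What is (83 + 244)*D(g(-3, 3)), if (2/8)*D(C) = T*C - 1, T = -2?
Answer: -71940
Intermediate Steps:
g(F, p) = -3*F*p (g(F, p) = p - (3*F*p + p) = p - (p + 3*F*p) = p + (-p - 3*F*p) = -3*F*p)
D(C) = -4 - 8*C (D(C) = 4*(-2*C - 1) = 4*(-1 - 2*C) = -4 - 8*C)
(83 + 244)*D(g(-3, 3)) = (83 + 244)*(-4 - (-24)*(-3)*3) = 327*(-4 - 8*27) = 327*(-4 - 216) = 327*(-220) = -71940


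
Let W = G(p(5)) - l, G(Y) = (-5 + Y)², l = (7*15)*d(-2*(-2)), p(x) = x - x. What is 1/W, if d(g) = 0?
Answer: 1/25 ≈ 0.040000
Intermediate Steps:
p(x) = 0
l = 0 (l = (7*15)*0 = 105*0 = 0)
W = 25 (W = (-5 + 0)² - 1*0 = (-5)² + 0 = 25 + 0 = 25)
1/W = 1/25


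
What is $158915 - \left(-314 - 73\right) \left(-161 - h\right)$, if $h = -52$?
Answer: $116732$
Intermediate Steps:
$158915 - \left(-314 - 73\right) \left(-161 - h\right) = 158915 - \left(-314 - 73\right) \left(-161 - -52\right) = 158915 - - 387 \left(-161 + 52\right) = 158915 - \left(-387\right) \left(-109\right) = 158915 - 42183 = 116732$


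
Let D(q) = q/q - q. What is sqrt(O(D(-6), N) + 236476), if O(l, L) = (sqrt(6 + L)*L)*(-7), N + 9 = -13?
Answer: 2*sqrt(59119 + 154*I) ≈ 486.29 + 0.63337*I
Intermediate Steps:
N = -22 (N = -9 - 13 = -22)
D(q) = 1 - q
O(l, L) = -7*L*sqrt(6 + L) (O(l, L) = (L*sqrt(6 + L))*(-7) = -7*L*sqrt(6 + L))
sqrt(O(D(-6), N) + 236476) = sqrt(-7*(-22)*sqrt(6 - 22) + 236476) = sqrt(-7*(-22)*sqrt(-16) + 236476) = sqrt(-7*(-22)*4*I + 236476) = sqrt(616*I + 236476) = sqrt(236476 + 616*I)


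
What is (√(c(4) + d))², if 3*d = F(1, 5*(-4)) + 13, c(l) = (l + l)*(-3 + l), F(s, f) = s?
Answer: 38/3 ≈ 12.667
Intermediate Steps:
c(l) = 2*l*(-3 + l) (c(l) = (2*l)*(-3 + l) = 2*l*(-3 + l))
d = 14/3 (d = (1 + 13)/3 = (⅓)*14 = 14/3 ≈ 4.6667)
(√(c(4) + d))² = (√(2*4*(-3 + 4) + 14/3))² = (√(2*4*1 + 14/3))² = (√(8 + 14/3))² = (√(38/3))² = (√114/3)² = 38/3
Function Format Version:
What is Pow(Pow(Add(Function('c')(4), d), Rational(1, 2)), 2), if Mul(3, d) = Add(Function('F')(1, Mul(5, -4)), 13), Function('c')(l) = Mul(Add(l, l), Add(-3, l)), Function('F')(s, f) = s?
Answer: Rational(38, 3) ≈ 12.667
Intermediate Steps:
Function('c')(l) = Mul(2, l, Add(-3, l)) (Function('c')(l) = Mul(Mul(2, l), Add(-3, l)) = Mul(2, l, Add(-3, l)))
d = Rational(14, 3) (d = Mul(Rational(1, 3), Add(1, 13)) = Mul(Rational(1, 3), 14) = Rational(14, 3) ≈ 4.6667)
Pow(Pow(Add(Function('c')(4), d), Rational(1, 2)), 2) = Pow(Pow(Add(Mul(2, 4, Add(-3, 4)), Rational(14, 3)), Rational(1, 2)), 2) = Pow(Pow(Add(Mul(2, 4, 1), Rational(14, 3)), Rational(1, 2)), 2) = Pow(Pow(Add(8, Rational(14, 3)), Rational(1, 2)), 2) = Pow(Pow(Rational(38, 3), Rational(1, 2)), 2) = Pow(Mul(Rational(1, 3), Pow(114, Rational(1, 2))), 2) = Rational(38, 3)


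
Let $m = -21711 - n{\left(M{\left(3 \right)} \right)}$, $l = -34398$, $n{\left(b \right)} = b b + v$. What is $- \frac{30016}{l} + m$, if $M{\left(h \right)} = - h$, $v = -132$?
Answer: $- \frac{53039572}{2457} \approx -21587.0$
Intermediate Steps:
$n{\left(b \right)} = -132 + b^{2}$ ($n{\left(b \right)} = b b - 132 = b^{2} - 132 = -132 + b^{2}$)
$m = -21588$ ($m = -21711 - \left(-132 + \left(\left(-1\right) 3\right)^{2}\right) = -21711 - \left(-132 + \left(-3\right)^{2}\right) = -21711 - \left(-132 + 9\right) = -21711 - -123 = -21711 + 123 = -21588$)
$- \frac{30016}{l} + m = - \frac{30016}{-34398} - 21588 = \left(-30016\right) \left(- \frac{1}{34398}\right) - 21588 = \frac{2144}{2457} - 21588 = - \frac{53039572}{2457}$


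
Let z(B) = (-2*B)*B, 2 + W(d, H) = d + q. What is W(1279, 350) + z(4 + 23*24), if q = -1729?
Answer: -618724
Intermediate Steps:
W(d, H) = -1731 + d (W(d, H) = -2 + (d - 1729) = -2 + (-1729 + d) = -1731 + d)
z(B) = -2*B**2
W(1279, 350) + z(4 + 23*24) = (-1731 + 1279) - 2*(4 + 23*24)**2 = -452 - 2*(4 + 552)**2 = -452 - 2*556**2 = -452 - 2*309136 = -452 - 618272 = -618724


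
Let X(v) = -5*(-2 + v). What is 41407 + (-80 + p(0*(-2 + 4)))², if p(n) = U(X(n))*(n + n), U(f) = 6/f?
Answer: 47807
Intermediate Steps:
X(v) = 10 - 5*v
p(n) = 12*n/(10 - 5*n) (p(n) = (6/(10 - 5*n))*(n + n) = (6/(10 - 5*n))*(2*n) = 12*n/(10 - 5*n))
41407 + (-80 + p(0*(-2 + 4)))² = 41407 + (-80 - 12*0*(-2 + 4)/(-10 + 5*(0*(-2 + 4))))² = 41407 + (-80 - 12*0*2/(-10 + 5*(0*2)))² = 41407 + (-80 - 12*0/(-10 + 5*0))² = 41407 + (-80 - 12*0/(-10 + 0))² = 41407 + (-80 - 12*0/(-10))² = 41407 + (-80 - 12*0*(-⅒))² = 41407 + (-80 + 0)² = 41407 + (-80)² = 41407 + 6400 = 47807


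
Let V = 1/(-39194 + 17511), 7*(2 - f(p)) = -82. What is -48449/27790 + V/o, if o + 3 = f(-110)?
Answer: -15757833911/9038558550 ≈ -1.7434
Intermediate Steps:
f(p) = 96/7 (f(p) = 2 - ⅐*(-82) = 2 + 82/7 = 96/7)
o = 75/7 (o = -3 + 96/7 = 75/7 ≈ 10.714)
V = -1/21683 (V = 1/(-21683) = -1/21683 ≈ -4.6119e-5)
-48449/27790 + V/o = -48449/27790 - 1/(21683*75/7) = -48449*1/27790 - 1/21683*7/75 = -48449/27790 - 7/1626225 = -15757833911/9038558550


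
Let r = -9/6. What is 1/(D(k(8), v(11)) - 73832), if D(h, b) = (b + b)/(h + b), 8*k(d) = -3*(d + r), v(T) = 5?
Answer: -41/3026952 ≈ -1.3545e-5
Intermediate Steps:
r = -3/2 (r = -9*⅙ = -3/2 ≈ -1.5000)
k(d) = 9/16 - 3*d/8 (k(d) = (-3*(d - 3/2))/8 = (-3*(-3/2 + d))/8 = (9/2 - 3*d)/8 = 9/16 - 3*d/8)
D(h, b) = 2*b/(b + h) (D(h, b) = (2*b)/(b + h) = 2*b/(b + h))
1/(D(k(8), v(11)) - 73832) = 1/(2*5/(5 + (9/16 - 3/8*8)) - 73832) = 1/(2*5/(5 + (9/16 - 3)) - 73832) = 1/(2*5/(5 - 39/16) - 73832) = 1/(2*5/(41/16) - 73832) = 1/(2*5*(16/41) - 73832) = 1/(160/41 - 73832) = 1/(-3026952/41) = -41/3026952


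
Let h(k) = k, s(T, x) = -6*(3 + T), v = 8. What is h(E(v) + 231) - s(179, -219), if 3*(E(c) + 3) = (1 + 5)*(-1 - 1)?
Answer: 1316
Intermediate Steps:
s(T, x) = -18 - 6*T
E(c) = -7 (E(c) = -3 + ((1 + 5)*(-1 - 1))/3 = -3 + (6*(-2))/3 = -3 + (1/3)*(-12) = -3 - 4 = -7)
h(E(v) + 231) - s(179, -219) = (-7 + 231) - (-18 - 6*179) = 224 - (-18 - 1074) = 224 - 1*(-1092) = 224 + 1092 = 1316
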